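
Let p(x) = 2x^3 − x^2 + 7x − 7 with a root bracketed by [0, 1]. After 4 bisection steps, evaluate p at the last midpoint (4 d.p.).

midpoint 0.5: p = -3.5 < 0 → [0.5, 1]
midpoint 0.75: p = -1.46875 < 0 → [0.75, 1]
midpoint 0.875: p = -0.300781 < 0 → [0.875, 1]
midpoint 0.9375: p = 0.3315 > 0 → [0.875, 0.9375]

0.3315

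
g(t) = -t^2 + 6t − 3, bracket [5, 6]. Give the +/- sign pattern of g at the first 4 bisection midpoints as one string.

m = 5.5, g(m) = -0.25 (−); new bracket [5, 5.5]
m = 5.25, g(m) = 0.9375 (+); new bracket [5.25, 5.5]
m = 5.375, g(m) = 0.359375 (+); new bracket [5.375, 5.5]
m = 5.4375, g(m) = 0.0586 (+); new bracket [5.4375, 5.5]

-+++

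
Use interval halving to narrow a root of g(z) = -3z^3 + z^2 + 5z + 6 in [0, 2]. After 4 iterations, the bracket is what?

[1.75, 1.875]

z = 1 gives g = 9, positive; keep [1, 2]
z = 1.5 gives g = 5.625, positive; keep [1.5, 2]
z = 1.75 gives g = 1.734375, positive; keep [1.75, 2]
z = 1.875 gives g = -0.8848, negative; keep [1.75, 1.875]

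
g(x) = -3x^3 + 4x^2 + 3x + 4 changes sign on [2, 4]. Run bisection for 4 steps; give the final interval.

midpoint 3: g = -32 < 0 → [2, 3]
midpoint 2.5: g = -10.375 < 0 → [2, 2.5]
midpoint 2.25: g = -3.171875 < 0 → [2, 2.25]
midpoint 2.125: g = -0.3496 < 0 → [2, 2.125]

[2, 2.125]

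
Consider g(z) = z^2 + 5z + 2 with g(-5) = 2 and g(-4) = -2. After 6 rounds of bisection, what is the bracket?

[-4.5625, -4.546875]

g(-4.5) = -0.25 < 0, so the root lies in [-5, -4.5]
g(-4.75) = 0.8125 > 0, so the root lies in [-4.75, -4.5]
g(-4.625) = 0.265625 > 0, so the root lies in [-4.625, -4.5]
g(-4.5625) = 0.0039 > 0, so the root lies in [-4.5625, -4.5]
g(-4.53125) = -0.124 < 0, so the root lies in [-4.5625, -4.53125]
g(-4.546875) = -0.0603 < 0, so the root lies in [-4.5625, -4.546875]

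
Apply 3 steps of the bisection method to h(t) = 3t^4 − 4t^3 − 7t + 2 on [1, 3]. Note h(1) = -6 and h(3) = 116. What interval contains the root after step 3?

[1.75, 2]

h(2) = 4 > 0, so the root lies in [1, 2]
h(1.5) = -6.8125 < 0, so the root lies in [1.5, 2]
h(1.75) = -3.550781 < 0, so the root lies in [1.75, 2]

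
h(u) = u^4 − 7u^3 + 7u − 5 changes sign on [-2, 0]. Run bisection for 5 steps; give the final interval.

m = -1, h(m) = -4 (−); new bracket [-2, -1]
m = -1.5, h(m) = 13.1875 (+); new bracket [-1.5, -1]
m = -1.25, h(m) = 2.363281 (+); new bracket [-1.25, -1]
m = -1.125, h(m) = -1.3064 (−); new bracket [-1.25, -1.125]
m = -1.1875, h(m) = 0.398 (+); new bracket [-1.1875, -1.125]

[-1.1875, -1.125]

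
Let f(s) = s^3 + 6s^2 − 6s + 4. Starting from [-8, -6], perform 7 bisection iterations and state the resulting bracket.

[-6.953125, -6.9375]

m = -7, f(m) = -3 (−); new bracket [-7, -6]
m = -6.5, f(m) = 21.875 (+); new bracket [-7, -6.5]
m = -6.75, f(m) = 10.328125 (+); new bracket [-7, -6.75]
m = -6.875, f(m) = 3.8926 (+); new bracket [-7, -6.875]
m = -6.9375, f(m) = 0.5042 (+); new bracket [-7, -6.9375]
m = -6.96875, f(m) = -1.2334 (−); new bracket [-6.96875, -6.9375]
m = -6.953125, f(m) = -0.361 (−); new bracket [-6.953125, -6.9375]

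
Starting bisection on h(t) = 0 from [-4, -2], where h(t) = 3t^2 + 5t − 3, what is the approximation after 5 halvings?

t = -3 gives h = 9, positive; keep [-3, -2]
t = -2.5 gives h = 3.25, positive; keep [-2.5, -2]
t = -2.25 gives h = 0.9375, positive; keep [-2.25, -2]
t = -2.125 gives h = -0.0781, negative; keep [-2.25, -2.125]
t = -2.1875 gives h = 0.418, positive; keep [-2.1875, -2.125]

-2.1875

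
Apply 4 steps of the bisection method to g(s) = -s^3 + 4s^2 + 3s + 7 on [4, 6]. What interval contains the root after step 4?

[4.875, 5]

g(5) = -3 < 0, so the root lies in [4, 5]
g(4.5) = 10.375 > 0, so the root lies in [4.5, 5]
g(4.75) = 4.328125 > 0, so the root lies in [4.75, 5]
g(4.875) = 0.8301 > 0, so the root lies in [4.875, 5]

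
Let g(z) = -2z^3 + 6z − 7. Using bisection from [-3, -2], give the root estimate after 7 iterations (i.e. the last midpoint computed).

z = -2.5 gives g = 9.25, positive; keep [-2.5, -2]
z = -2.25 gives g = 2.28125, positive; keep [-2.25, -2]
z = -2.125 gives g = -0.558594, negative; keep [-2.25, -2.125]
z = -2.1875 gives g = 0.8101, positive; keep [-2.1875, -2.125]
z = -2.15625 gives g = 0.1131, positive; keep [-2.15625, -2.125]
z = -2.140625 gives g = -0.2259, negative; keep [-2.15625, -2.140625]
z = -2.1484375 gives g = -0.0572, negative; keep [-2.15625, -2.1484375]

-2.1484375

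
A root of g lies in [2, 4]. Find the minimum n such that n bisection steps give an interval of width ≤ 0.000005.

Width after n steps is 2/2^n. Need 2^n ≥ 2/0.000005 = 400000.
2^18 = 262144 < 400000 ≤ 2^19 = 524288, so n = 19.

19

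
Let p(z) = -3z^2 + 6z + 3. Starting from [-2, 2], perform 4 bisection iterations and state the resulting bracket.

[-0.5, -0.25]

m = 0, p(m) = 3 (+); new bracket [-2, 0]
m = -1, p(m) = -6 (−); new bracket [-1, 0]
m = -0.5, p(m) = -0.75 (−); new bracket [-0.5, 0]
m = -0.25, p(m) = 1.3125 (+); new bracket [-0.5, -0.25]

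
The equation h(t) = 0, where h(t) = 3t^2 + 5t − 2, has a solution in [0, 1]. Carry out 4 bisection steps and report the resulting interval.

h(0.5) = 1.25 > 0, so the root lies in [0, 0.5]
h(0.25) = -0.5625 < 0, so the root lies in [0.25, 0.5]
h(0.375) = 0.296875 > 0, so the root lies in [0.25, 0.375]
h(0.3125) = -0.1445 < 0, so the root lies in [0.3125, 0.375]

[0.3125, 0.375]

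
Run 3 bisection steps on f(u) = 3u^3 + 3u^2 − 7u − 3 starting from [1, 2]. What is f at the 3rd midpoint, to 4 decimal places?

u = 1.5 gives f = 3.375, positive; keep [1, 1.5]
u = 1.25 gives f = -1.203125, negative; keep [1.25, 1.5]
u = 1.375 gives f = 0.845703, positive; keep [1.25, 1.375]

0.8457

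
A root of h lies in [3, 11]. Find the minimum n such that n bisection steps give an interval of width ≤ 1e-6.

23

Width after n steps is 8/2^n. Need 2^n ≥ 8/1e-6 = 8000000.
2^22 = 4194304 < 8000000 ≤ 2^23 = 8388608, so n = 23.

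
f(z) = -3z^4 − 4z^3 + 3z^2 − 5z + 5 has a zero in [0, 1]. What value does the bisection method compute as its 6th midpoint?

0.765625

midpoint 0.5: f = 2.5625 > 0 → [0.5, 1]
midpoint 0.75: f = 0.300781 > 0 → [0.75, 1]
midpoint 0.875: f = -1.516357 < 0 → [0.75, 0.875]
midpoint 0.8125: f = -0.535 < 0 → [0.75, 0.8125]
midpoint 0.78125: f = -0.1001 < 0 → [0.75, 0.78125]
midpoint 0.765625: f = 0.1044 > 0 → [0.765625, 0.78125]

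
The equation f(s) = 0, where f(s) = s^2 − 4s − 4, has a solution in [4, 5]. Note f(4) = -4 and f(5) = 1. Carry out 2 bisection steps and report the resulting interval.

[4.75, 5]

s = 4.5 gives f = -1.75, negative; keep [4.5, 5]
s = 4.75 gives f = -0.4375, negative; keep [4.75, 5]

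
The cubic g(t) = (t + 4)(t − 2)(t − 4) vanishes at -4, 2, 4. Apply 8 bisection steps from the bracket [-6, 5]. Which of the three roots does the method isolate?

-4

m = -0.5, g(m) = 39.375 (+); new bracket [-6, -0.5]
m = -3.25, g(m) = 28.546875 (+); new bracket [-6, -3.25]
m = -4.625, g(m) = -35.712891 (−); new bracket [-4.625, -3.25]
m = -3.9375, g(m) = 2.9456 (+); new bracket [-4.625, -3.9375]
m = -4.28125, g(m) = -14.6297 (−); new bracket [-4.28125, -3.9375]
m = -4.109375, g(m) = -5.4188 (−); new bracket [-4.109375, -3.9375]
m = -4.0234375, g(m) = -1.1327 (−); new bracket [-4.0234375, -3.9375]
m = -3.98046875, g(m) = 0.9322 (+); new bracket [-4.0234375, -3.98046875]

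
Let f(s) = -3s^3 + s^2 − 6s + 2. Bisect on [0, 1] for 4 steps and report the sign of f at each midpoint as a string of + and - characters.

-+-+

s = 0.5 gives f = -1.125, negative; keep [0, 0.5]
s = 0.25 gives f = 0.515625, positive; keep [0.25, 0.5]
s = 0.375 gives f = -0.267578, negative; keep [0.25, 0.375]
s = 0.3125 gives f = 0.1311, positive; keep [0.3125, 0.375]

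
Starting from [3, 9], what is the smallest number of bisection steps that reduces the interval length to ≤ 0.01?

10

Width after n steps is 6/2^n. Need 2^n ≥ 6/0.01 = 600.
2^9 = 512 < 600 ≤ 2^10 = 1024, so n = 10.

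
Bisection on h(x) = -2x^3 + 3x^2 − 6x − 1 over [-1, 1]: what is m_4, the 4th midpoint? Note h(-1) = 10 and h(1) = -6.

m = 0, h(m) = -1 (−); new bracket [-1, 0]
m = -0.5, h(m) = 3 (+); new bracket [-0.5, 0]
m = -0.25, h(m) = 0.71875 (+); new bracket [-0.25, 0]
m = -0.125, h(m) = -0.1992 (−); new bracket [-0.25, -0.125]

-0.125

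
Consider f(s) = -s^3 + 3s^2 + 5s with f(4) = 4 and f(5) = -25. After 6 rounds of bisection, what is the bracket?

[4.1875, 4.203125]

midpoint 4.5: f = -7.875 < 0 → [4, 4.5]
midpoint 4.25: f = -1.328125 < 0 → [4, 4.25]
midpoint 4.125: f = 1.482422 > 0 → [4.125, 4.25]
midpoint 4.1875: f = 0.1145 > 0 → [4.1875, 4.25]
midpoint 4.21875: f = -0.5974 < 0 → [4.1875, 4.21875]
midpoint 4.203125: f = -0.2391 < 0 → [4.1875, 4.203125]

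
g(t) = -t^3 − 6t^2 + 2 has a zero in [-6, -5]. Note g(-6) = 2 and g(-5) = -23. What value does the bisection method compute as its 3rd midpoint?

-5.875

midpoint -5.5: g = -13.125 < 0 → [-6, -5.5]
midpoint -5.75: g = -6.265625 < 0 → [-6, -5.75]
midpoint -5.875: g = -2.314453 < 0 → [-6, -5.875]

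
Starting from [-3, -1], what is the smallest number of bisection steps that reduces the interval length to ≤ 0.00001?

Width after n steps is 2/2^n. Need 2^n ≥ 2/0.00001 = 200000.
2^17 = 131072 < 200000 ≤ 2^18 = 262144, so n = 18.

18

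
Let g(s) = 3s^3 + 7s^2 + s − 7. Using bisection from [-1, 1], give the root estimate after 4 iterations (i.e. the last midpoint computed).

0.875

s = 0 gives g = -7, negative; keep [0, 1]
s = 0.5 gives g = -4.375, negative; keep [0.5, 1]
s = 0.75 gives g = -1.046875, negative; keep [0.75, 1]
s = 0.875 gives g = 1.2441, positive; keep [0.75, 0.875]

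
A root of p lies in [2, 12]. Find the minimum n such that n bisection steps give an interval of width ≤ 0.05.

Width after n steps is 10/2^n. Need 2^n ≥ 10/0.05 = 200.
2^7 = 128 < 200 ≤ 2^8 = 256, so n = 8.

8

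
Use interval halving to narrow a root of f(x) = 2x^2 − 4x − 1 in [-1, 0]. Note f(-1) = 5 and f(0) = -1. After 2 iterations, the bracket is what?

[-0.25, 0]

f(-0.5) = 1.5 > 0, so the root lies in [-0.5, 0]
f(-0.25) = 0.125 > 0, so the root lies in [-0.25, 0]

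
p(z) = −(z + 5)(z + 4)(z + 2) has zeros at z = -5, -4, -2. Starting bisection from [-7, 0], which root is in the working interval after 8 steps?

-2

m = -3.5, p(m) = 1.125 (+); new bracket [-3.5, 0]
m = -1.75, p(m) = -1.828125 (−); new bracket [-3.5, -1.75]
m = -2.625, p(m) = 2.041016 (+); new bracket [-2.625, -1.75]
m = -2.1875, p(m) = 0.9558 (+); new bracket [-2.1875, -1.75]
m = -1.96875, p(m) = -0.1924 (−); new bracket [-2.1875, -1.96875]
m = -2.078125, p(m) = 0.4387 (+); new bracket [-2.078125, -1.96875]
m = -2.0234375, p(m) = 0.1379 (+); new bracket [-2.0234375, -1.96875]
m = -1.99609375, p(m) = -0.0235 (−); new bracket [-2.0234375, -1.99609375]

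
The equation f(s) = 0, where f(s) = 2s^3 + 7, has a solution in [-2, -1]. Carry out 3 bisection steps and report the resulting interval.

midpoint -1.5: f = 0.25 > 0 → [-2, -1.5]
midpoint -1.75: f = -3.71875 < 0 → [-1.75, -1.5]
midpoint -1.625: f = -1.582031 < 0 → [-1.625, -1.5]

[-1.625, -1.5]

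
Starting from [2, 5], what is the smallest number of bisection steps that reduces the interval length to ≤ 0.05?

Width after n steps is 3/2^n. Need 2^n ≥ 3/0.05 = 60.
2^5 = 32 < 60 ≤ 2^6 = 64, so n = 6.

6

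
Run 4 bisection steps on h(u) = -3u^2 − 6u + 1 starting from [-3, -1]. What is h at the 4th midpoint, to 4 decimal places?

0.2031

m = -2, h(m) = 1 (+); new bracket [-3, -2]
m = -2.5, h(m) = -2.75 (−); new bracket [-2.5, -2]
m = -2.25, h(m) = -0.6875 (−); new bracket [-2.25, -2]
m = -2.125, h(m) = 0.2031 (+); new bracket [-2.25, -2.125]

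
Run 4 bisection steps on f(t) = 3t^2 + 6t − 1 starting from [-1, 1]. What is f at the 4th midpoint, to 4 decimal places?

-0.2031

midpoint 0: f = -1 < 0 → [0, 1]
midpoint 0.5: f = 2.75 > 0 → [0, 0.5]
midpoint 0.25: f = 0.6875 > 0 → [0, 0.25]
midpoint 0.125: f = -0.2031 < 0 → [0.125, 0.25]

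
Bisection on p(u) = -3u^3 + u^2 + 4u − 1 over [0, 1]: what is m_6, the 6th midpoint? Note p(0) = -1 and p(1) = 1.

0.234375

u = 0.5 gives p = 0.875, positive; keep [0, 0.5]
u = 0.25 gives p = 0.015625, positive; keep [0, 0.25]
u = 0.125 gives p = -0.490234, negative; keep [0.125, 0.25]
u = 0.1875 gives p = -0.2346, negative; keep [0.1875, 0.25]
u = 0.21875 gives p = -0.1086, negative; keep [0.21875, 0.25]
u = 0.234375 gives p = -0.0462, negative; keep [0.234375, 0.25]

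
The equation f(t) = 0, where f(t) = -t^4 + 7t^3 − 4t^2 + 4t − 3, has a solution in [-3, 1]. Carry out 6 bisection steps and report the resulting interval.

[0.6875, 0.75]

t = -1 gives f = -19, negative; keep [-1, 1]
t = 0 gives f = -3, negative; keep [0, 1]
t = 0.5 gives f = -1.1875, negative; keep [0.5, 1]
t = 0.75 gives f = 0.3867, positive; keep [0.5, 0.75]
t = 0.625 gives f = -0.5061, negative; keep [0.625, 0.75]
t = 0.6875 gives f = -0.0894, negative; keep [0.6875, 0.75]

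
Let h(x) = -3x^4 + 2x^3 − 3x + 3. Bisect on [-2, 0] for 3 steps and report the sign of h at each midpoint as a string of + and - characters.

+--

x = -1 gives h = 1, positive; keep [-2, -1]
x = -1.5 gives h = -14.4375, negative; keep [-1.5, -1]
x = -1.25 gives h = -4.480469, negative; keep [-1.25, -1]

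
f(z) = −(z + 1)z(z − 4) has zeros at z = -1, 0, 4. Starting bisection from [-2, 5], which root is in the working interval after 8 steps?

4

midpoint 1.5: f = 9.375 > 0 → [1.5, 5]
midpoint 3.25: f = 10.359375 > 0 → [3.25, 5]
midpoint 4.125: f = -2.642578 < 0 → [3.25, 4.125]
midpoint 3.6875: f = 5.4016 > 0 → [3.6875, 4.125]
midpoint 3.90625: f = 1.7967 > 0 → [3.90625, 4.125]
midpoint 4.015625: f = -0.3147 < 0 → [3.90625, 4.015625]
midpoint 3.9609375: f = 0.7676 > 0 → [3.9609375, 4.015625]
midpoint 3.98828125: f = 0.2331 > 0 → [3.98828125, 4.015625]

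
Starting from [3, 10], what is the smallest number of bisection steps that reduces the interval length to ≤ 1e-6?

23

Width after n steps is 7/2^n. Need 2^n ≥ 7/1e-6 = 7000000.
2^22 = 4194304 < 7000000 ≤ 2^23 = 8388608, so n = 23.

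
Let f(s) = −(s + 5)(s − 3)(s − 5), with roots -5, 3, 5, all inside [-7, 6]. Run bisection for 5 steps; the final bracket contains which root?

f(-0.5) = -86.625 < 0, so the root lies in [-7, -0.5]
f(-3.75) = -73.828125 < 0, so the root lies in [-7, -3.75]
f(-5.375) = 32.583984 > 0, so the root lies in [-5.375, -3.75]
f(-4.5625) = -31.6384 < 0, so the root lies in [-5.375, -4.5625]
f(-4.96875) = -2.4825 < 0, so the root lies in [-5.375, -4.96875]

-5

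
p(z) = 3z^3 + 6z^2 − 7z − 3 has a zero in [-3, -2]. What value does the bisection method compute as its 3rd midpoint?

-2.625

p(-2.5) = 5.125 > 0, so the root lies in [-3, -2.5]
p(-2.75) = -0.765625 < 0, so the root lies in [-2.75, -2.5]
p(-2.625) = 2.455078 > 0, so the root lies in [-2.75, -2.625]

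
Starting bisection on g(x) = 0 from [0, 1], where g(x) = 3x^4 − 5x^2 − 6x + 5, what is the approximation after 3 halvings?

m = 0.5, g(m) = 0.9375 (+); new bracket [0.5, 1]
m = 0.75, g(m) = -1.363281 (−); new bracket [0.5, 0.75]
m = 0.625, g(m) = -0.245361 (−); new bracket [0.5, 0.625]

0.625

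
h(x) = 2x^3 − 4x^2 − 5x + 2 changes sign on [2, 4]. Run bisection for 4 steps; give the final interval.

midpoint 3: h = 5 > 0 → [2, 3]
midpoint 2.5: h = -4.25 < 0 → [2.5, 3]
midpoint 2.75: h = -0.40625 < 0 → [2.75, 3]
midpoint 2.875: h = 2.0898 > 0 → [2.75, 2.875]

[2.75, 2.875]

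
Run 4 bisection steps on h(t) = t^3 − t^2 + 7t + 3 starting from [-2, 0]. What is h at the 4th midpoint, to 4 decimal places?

0.1816

h(-1) = -6 < 0, so the root lies in [-1, 0]
h(-0.5) = -0.875 < 0, so the root lies in [-0.5, 0]
h(-0.25) = 1.171875 > 0, so the root lies in [-0.5, -0.25]
h(-0.375) = 0.1816 > 0, so the root lies in [-0.5, -0.375]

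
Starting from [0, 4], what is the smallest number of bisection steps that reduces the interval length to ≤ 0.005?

10

Width after n steps is 4/2^n. Need 2^n ≥ 4/0.005 = 800.
2^9 = 512 < 800 ≤ 2^10 = 1024, so n = 10.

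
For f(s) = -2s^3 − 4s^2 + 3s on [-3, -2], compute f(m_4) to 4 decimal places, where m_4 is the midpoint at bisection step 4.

-0.3003

f(-2.5) = -1.25 < 0, so the root lies in [-3, -2.5]
f(-2.75) = 3.09375 > 0, so the root lies in [-2.75, -2.5]
f(-2.625) = 0.738281 > 0, so the root lies in [-2.625, -2.5]
f(-2.5625) = -0.3003 < 0, so the root lies in [-2.625, -2.5625]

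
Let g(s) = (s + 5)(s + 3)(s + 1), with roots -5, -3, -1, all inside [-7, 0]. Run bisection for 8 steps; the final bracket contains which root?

-5

m = -3.5, g(m) = 1.875 (+); new bracket [-7, -3.5]
m = -5.25, g(m) = -2.390625 (−); new bracket [-5.25, -3.5]
m = -4.375, g(m) = 2.900391 (+); new bracket [-5.25, -4.375]
m = -4.8125, g(m) = 1.2957 (+); new bracket [-5.25, -4.8125]
m = -5.03125, g(m) = -0.2559 (−); new bracket [-5.03125, -4.8125]
m = -4.921875, g(m) = 0.5889 (+); new bracket [-5.03125, -4.921875]
m = -4.9765625, g(m) = 0.1842 (+); new bracket [-5.03125, -4.9765625]
m = -5.00390625, g(m) = -0.0313 (−); new bracket [-5.00390625, -4.9765625]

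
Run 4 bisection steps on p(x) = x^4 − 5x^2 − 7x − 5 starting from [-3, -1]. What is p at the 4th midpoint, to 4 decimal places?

p(-2) = 5 > 0, so the root lies in [-2, -1]
p(-1.5) = -0.6875 < 0, so the root lies in [-2, -1.5]
p(-1.75) = 1.316406 > 0, so the root lies in [-1.75, -1.5]
p(-1.625) = 0.1448 > 0, so the root lies in [-1.625, -1.5]

0.1448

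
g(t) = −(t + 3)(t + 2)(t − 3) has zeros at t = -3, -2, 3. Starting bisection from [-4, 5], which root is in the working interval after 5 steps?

3

g(0.5) = 21.875 > 0, so the root lies in [0.5, 5]
g(2.75) = 6.828125 > 0, so the root lies in [2.75, 5]
g(3.875) = -35.341797 < 0, so the root lies in [2.75, 3.875]
g(3.3125) = -10.4797 < 0, so the root lies in [2.75, 3.3125]
g(3.03125) = -0.9483 < 0, so the root lies in [2.75, 3.03125]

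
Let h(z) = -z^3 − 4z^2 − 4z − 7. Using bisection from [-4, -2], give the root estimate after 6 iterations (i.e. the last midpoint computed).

-3.40625

h(-3) = -4 < 0, so the root lies in [-4, -3]
h(-3.5) = 0.875 > 0, so the root lies in [-3.5, -3]
h(-3.25) = -1.921875 < 0, so the root lies in [-3.5, -3.25]
h(-3.375) = -0.6191 < 0, so the root lies in [-3.5, -3.375]
h(-3.4375) = 0.1033 > 0, so the root lies in [-3.4375, -3.375]
h(-3.40625) = -0.264 < 0, so the root lies in [-3.4375, -3.40625]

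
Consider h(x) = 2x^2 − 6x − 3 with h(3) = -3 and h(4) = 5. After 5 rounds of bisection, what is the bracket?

[3.40625, 3.4375]

m = 3.5, h(m) = 0.5 (+); new bracket [3, 3.5]
m = 3.25, h(m) = -1.375 (−); new bracket [3.25, 3.5]
m = 3.375, h(m) = -0.46875 (−); new bracket [3.375, 3.5]
m = 3.4375, h(m) = 0.0078 (+); new bracket [3.375, 3.4375]
m = 3.40625, h(m) = -0.2324 (−); new bracket [3.40625, 3.4375]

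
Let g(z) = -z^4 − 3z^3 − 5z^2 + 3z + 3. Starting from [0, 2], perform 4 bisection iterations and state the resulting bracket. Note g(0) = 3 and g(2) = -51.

midpoint 1: g = -3 < 0 → [0, 1]
midpoint 0.5: g = 2.8125 > 0 → [0.5, 1]
midpoint 0.75: g = 0.855469 > 0 → [0.75, 1]
midpoint 0.875: g = -0.7991 < 0 → [0.75, 0.875]

[0.75, 0.875]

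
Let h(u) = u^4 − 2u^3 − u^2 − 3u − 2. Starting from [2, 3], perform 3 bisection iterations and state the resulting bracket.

midpoint 2.5: h = -7.9375 < 0 → [2.5, 3]
midpoint 2.75: h = -2.214844 < 0 → [2.75, 3]
midpoint 2.875: h = 1.902588 > 0 → [2.75, 2.875]

[2.75, 2.875]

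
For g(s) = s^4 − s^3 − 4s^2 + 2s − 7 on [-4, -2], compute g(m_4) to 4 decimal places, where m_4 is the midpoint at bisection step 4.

midpoint -3: g = 59 > 0 → [-3, -2]
midpoint -2.5: g = 17.6875 > 0 → [-2.5, -2]
midpoint -2.25: g = 5.269531 > 0 → [-2.25, -2]
midpoint -2.125: g = 0.6741 > 0 → [-2.125, -2]

0.6741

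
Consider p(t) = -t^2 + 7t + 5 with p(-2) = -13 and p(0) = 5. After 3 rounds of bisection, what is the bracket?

[-0.75, -0.5]

m = -1, p(m) = -3 (−); new bracket [-1, 0]
m = -0.5, p(m) = 1.25 (+); new bracket [-1, -0.5]
m = -0.75, p(m) = -0.8125 (−); new bracket [-0.75, -0.5]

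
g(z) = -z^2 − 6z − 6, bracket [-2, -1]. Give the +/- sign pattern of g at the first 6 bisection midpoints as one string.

z = -1.5 gives g = 0.75, positive; keep [-1.5, -1]
z = -1.25 gives g = -0.0625, negative; keep [-1.5, -1.25]
z = -1.375 gives g = 0.359375, positive; keep [-1.375, -1.25]
z = -1.3125 gives g = 0.1523, positive; keep [-1.3125, -1.25]
z = -1.28125 gives g = 0.0459, positive; keep [-1.28125, -1.25]
z = -1.265625 gives g = -0.0081, negative; keep [-1.28125, -1.265625]

+-+++-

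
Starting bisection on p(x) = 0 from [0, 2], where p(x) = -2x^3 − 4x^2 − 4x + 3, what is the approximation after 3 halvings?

p(1) = -7 < 0, so the root lies in [0, 1]
p(0.5) = -0.25 < 0, so the root lies in [0, 0.5]
p(0.25) = 1.71875 > 0, so the root lies in [0.25, 0.5]

0.25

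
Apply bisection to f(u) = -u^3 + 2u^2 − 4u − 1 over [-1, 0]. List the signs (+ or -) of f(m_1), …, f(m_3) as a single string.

++-

u = -0.5 gives f = 1.625, positive; keep [-0.5, 0]
u = -0.25 gives f = 0.140625, positive; keep [-0.25, 0]
u = -0.125 gives f = -0.466797, negative; keep [-0.25, -0.125]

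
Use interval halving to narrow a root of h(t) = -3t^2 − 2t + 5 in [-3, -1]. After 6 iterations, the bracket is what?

m = -2, h(m) = -3 (−); new bracket [-2, -1]
m = -1.5, h(m) = 1.25 (+); new bracket [-2, -1.5]
m = -1.75, h(m) = -0.6875 (−); new bracket [-1.75, -1.5]
m = -1.625, h(m) = 0.3281 (+); new bracket [-1.75, -1.625]
m = -1.6875, h(m) = -0.168 (−); new bracket [-1.6875, -1.625]
m = -1.65625, h(m) = 0.083 (+); new bracket [-1.6875, -1.65625]

[-1.6875, -1.65625]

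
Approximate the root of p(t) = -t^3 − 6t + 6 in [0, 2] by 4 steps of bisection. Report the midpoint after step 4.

0.875

t = 1 gives p = -1, negative; keep [0, 1]
t = 0.5 gives p = 2.875, positive; keep [0.5, 1]
t = 0.75 gives p = 1.078125, positive; keep [0.75, 1]
t = 0.875 gives p = 0.0801, positive; keep [0.875, 1]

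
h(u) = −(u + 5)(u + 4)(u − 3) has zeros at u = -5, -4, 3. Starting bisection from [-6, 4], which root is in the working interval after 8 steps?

m = -1, h(m) = 48 (+); new bracket [-1, 4]
m = 1.5, h(m) = 53.625 (+); new bracket [1.5, 4]
m = 2.75, h(m) = 13.078125 (+); new bracket [2.75, 4]
m = 3.375, h(m) = -23.1621 (−); new bracket [2.75, 3.375]
m = 3.0625, h(m) = -3.5588 (−); new bracket [2.75, 3.0625]
m = 2.90625, h(m) = 5.119 (+); new bracket [2.90625, 3.0625]
m = 2.984375, h(m) = 0.8713 (+); new bracket [2.984375, 3.0625]
m = 3.0234375, h(m) = -1.3208 (−); new bracket [2.984375, 3.0234375]

3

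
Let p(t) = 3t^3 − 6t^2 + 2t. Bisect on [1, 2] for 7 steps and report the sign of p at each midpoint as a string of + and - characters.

midpoint 1.5: p = -0.375 < 0 → [1.5, 2]
midpoint 1.75: p = 1.203125 > 0 → [1.5, 1.75]
midpoint 1.625: p = 0.279297 > 0 → [1.5, 1.625]
midpoint 1.5625: p = -0.0793 < 0 → [1.5625, 1.625]
midpoint 1.59375: p = 0.0918 > 0 → [1.5625, 1.59375]
midpoint 1.578125: p = 0.0042 > 0 → [1.5625, 1.578125]
midpoint 1.5703125: p = -0.0381 < 0 → [1.5703125, 1.578125]

-++-++-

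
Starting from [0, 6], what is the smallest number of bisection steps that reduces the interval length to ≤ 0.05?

Width after n steps is 6/2^n. Need 2^n ≥ 6/0.05 = 120.
2^6 = 64 < 120 ≤ 2^7 = 128, so n = 7.

7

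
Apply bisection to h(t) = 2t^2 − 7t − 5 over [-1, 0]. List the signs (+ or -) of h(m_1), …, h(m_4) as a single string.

-++-

t = -0.5 gives h = -1, negative; keep [-1, -0.5]
t = -0.75 gives h = 1.375, positive; keep [-0.75, -0.5]
t = -0.625 gives h = 0.15625, positive; keep [-0.625, -0.5]
t = -0.5625 gives h = -0.4297, negative; keep [-0.625, -0.5625]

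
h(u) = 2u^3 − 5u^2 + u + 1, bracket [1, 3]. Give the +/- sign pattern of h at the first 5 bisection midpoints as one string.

-++-+

u = 2 gives h = -1, negative; keep [2, 3]
u = 2.5 gives h = 3.5, positive; keep [2, 2.5]
u = 2.25 gives h = 0.71875, positive; keep [2, 2.25]
u = 2.125 gives h = -0.2617, negative; keep [2.125, 2.25]
u = 2.1875 gives h = 0.1968, positive; keep [2.125, 2.1875]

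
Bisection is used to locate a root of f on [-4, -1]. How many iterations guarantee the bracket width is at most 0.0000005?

Width after n steps is 3/2^n. Need 2^n ≥ 3/0.0000005 = 6000000.
2^22 = 4194304 < 6000000 ≤ 2^23 = 8388608, so n = 23.

23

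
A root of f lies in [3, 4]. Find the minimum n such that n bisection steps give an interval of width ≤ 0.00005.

Width after n steps is 1/2^n. Need 2^n ≥ 1/0.00005 = 20000.
2^14 = 16384 < 20000 ≤ 2^15 = 32768, so n = 15.

15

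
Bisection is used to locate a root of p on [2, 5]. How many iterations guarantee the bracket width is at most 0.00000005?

Width after n steps is 3/2^n. Need 2^n ≥ 3/0.00000005 = 60000000.
2^25 = 33554432 < 60000000 ≤ 2^26 = 67108864, so n = 26.

26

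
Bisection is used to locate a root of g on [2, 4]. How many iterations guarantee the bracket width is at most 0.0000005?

22

Width after n steps is 2/2^n. Need 2^n ≥ 2/0.0000005 = 4000000.
2^21 = 2097152 < 4000000 ≤ 2^22 = 4194304, so n = 22.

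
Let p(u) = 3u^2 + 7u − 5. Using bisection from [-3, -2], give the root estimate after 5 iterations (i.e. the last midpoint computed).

u = -2.5 gives p = -3.75, negative; keep [-3, -2.5]
u = -2.75 gives p = -1.5625, negative; keep [-3, -2.75]
u = -2.875 gives p = -0.328125, negative; keep [-3, -2.875]
u = -2.9375 gives p = 0.3242, positive; keep [-2.9375, -2.875]
u = -2.90625 gives p = -0.0049, negative; keep [-2.9375, -2.90625]

-2.90625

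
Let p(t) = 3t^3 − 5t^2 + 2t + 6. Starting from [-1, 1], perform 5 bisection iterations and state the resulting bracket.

t = 0 gives p = 6, positive; keep [-1, 0]
t = -0.5 gives p = 3.375, positive; keep [-1, -0.5]
t = -0.75 gives p = 0.421875, positive; keep [-1, -0.75]
t = -0.875 gives p = -1.5879, negative; keep [-0.875, -0.75]
t = -0.8125 gives p = -0.5349, negative; keep [-0.8125, -0.75]

[-0.8125, -0.75]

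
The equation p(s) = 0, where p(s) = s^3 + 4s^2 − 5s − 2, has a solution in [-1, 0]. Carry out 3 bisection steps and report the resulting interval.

[-0.375, -0.25]

p(-0.5) = 1.375 > 0, so the root lies in [-0.5, 0]
p(-0.25) = -0.515625 < 0, so the root lies in [-0.5, -0.25]
p(-0.375) = 0.384766 > 0, so the root lies in [-0.375, -0.25]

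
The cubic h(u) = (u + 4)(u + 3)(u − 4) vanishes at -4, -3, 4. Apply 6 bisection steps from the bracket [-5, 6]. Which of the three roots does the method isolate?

midpoint 0.5: h = -55.125 < 0 → [0.5, 6]
midpoint 3.25: h = -33.984375 < 0 → [3.25, 6]
midpoint 4.625: h = 41.103516 > 0 → [3.25, 4.625]
midpoint 3.9375: h = -3.4417 < 0 → [3.9375, 4.625]
midpoint 4.28125: h = 16.9588 > 0 → [3.9375, 4.28125]
midpoint 4.109375: h = 6.3058 > 0 → [3.9375, 4.109375]

4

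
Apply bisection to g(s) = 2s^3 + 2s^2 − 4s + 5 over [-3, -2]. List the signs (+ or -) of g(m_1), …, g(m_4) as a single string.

-+-+

midpoint -2.5: g = -3.75 < 0 → [-2.5, -2]
midpoint -2.25: g = 1.34375 > 0 → [-2.5, -2.25]
midpoint -2.375: g = -1.011719 < 0 → [-2.375, -2.25]
midpoint -2.3125: g = 0.2124 > 0 → [-2.375, -2.3125]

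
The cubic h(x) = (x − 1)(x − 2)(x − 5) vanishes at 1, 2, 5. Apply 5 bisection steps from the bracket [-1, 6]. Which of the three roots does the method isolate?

5

midpoint 2.5: h = -1.875 < 0 → [2.5, 6]
midpoint 4.25: h = -5.484375 < 0 → [4.25, 6]
midpoint 5.125: h = 1.611328 > 0 → [4.25, 5.125]
midpoint 4.6875: h = -3.0969 < 0 → [4.6875, 5.125]
midpoint 4.90625: h = -1.0643 < 0 → [4.90625, 5.125]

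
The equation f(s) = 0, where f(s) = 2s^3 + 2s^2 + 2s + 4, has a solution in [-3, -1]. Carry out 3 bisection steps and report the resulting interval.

[-1.5, -1.25]

s = -2 gives f = -8, negative; keep [-2, -1]
s = -1.5 gives f = -1.25, negative; keep [-1.5, -1]
s = -1.25 gives f = 0.71875, positive; keep [-1.5, -1.25]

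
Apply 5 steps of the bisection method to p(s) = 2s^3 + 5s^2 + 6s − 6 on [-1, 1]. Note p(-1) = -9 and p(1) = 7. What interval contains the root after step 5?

[0.5625, 0.625]

midpoint 0: p = -6 < 0 → [0, 1]
midpoint 0.5: p = -1.5 < 0 → [0.5, 1]
midpoint 0.75: p = 2.15625 > 0 → [0.5, 0.75]
midpoint 0.625: p = 0.1914 > 0 → [0.5, 0.625]
midpoint 0.5625: p = -0.687 < 0 → [0.5625, 0.625]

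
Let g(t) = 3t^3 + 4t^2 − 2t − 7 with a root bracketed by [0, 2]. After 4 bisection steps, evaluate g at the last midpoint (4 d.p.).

midpoint 1: g = -2 < 0 → [1, 2]
midpoint 1.5: g = 9.125 > 0 → [1, 1.5]
midpoint 1.25: g = 2.609375 > 0 → [1, 1.25]
midpoint 1.125: g = 0.084 > 0 → [1, 1.125]

0.0840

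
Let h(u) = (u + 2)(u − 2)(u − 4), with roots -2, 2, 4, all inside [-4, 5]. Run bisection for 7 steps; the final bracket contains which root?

-2

midpoint 0.5: h = 13.125 > 0 → [-4, 0.5]
midpoint -1.75: h = 5.390625 > 0 → [-4, -1.75]
midpoint -2.875: h = -29.326172 < 0 → [-2.875, -1.75]
midpoint -2.3125: h = -8.5071 < 0 → [-2.3125, -1.75]
midpoint -2.03125: h = -0.7598 < 0 → [-2.03125, -1.75]
midpoint -1.890625: h = 2.5067 > 0 → [-2.03125, -1.890625]
midpoint -1.9609375: h = 0.9223 > 0 → [-2.03125, -1.9609375]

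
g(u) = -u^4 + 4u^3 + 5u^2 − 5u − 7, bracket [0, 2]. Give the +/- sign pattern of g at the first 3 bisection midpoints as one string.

-+-

g(1) = -4 < 0, so the root lies in [1, 2]
g(1.5) = 5.1875 > 0, so the root lies in [1, 1.5]
g(1.25) = -0.066406 < 0, so the root lies in [1.25, 1.5]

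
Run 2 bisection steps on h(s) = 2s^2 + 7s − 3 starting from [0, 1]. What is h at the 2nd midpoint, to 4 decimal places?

-1.1250

h(0.5) = 1 > 0, so the root lies in [0, 0.5]
h(0.25) = -1.125 < 0, so the root lies in [0.25, 0.5]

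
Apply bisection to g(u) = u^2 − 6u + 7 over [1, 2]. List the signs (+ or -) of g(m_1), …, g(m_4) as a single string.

g(1.5) = 0.25 > 0, so the root lies in [1.5, 2]
g(1.75) = -0.4375 < 0, so the root lies in [1.5, 1.75]
g(1.625) = -0.109375 < 0, so the root lies in [1.5, 1.625]
g(1.5625) = 0.0664 > 0, so the root lies in [1.5625, 1.625]

+--+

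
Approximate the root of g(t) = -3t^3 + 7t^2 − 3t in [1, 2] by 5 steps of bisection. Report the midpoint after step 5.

midpoint 1.5: g = 1.125 > 0 → [1.5, 2]
midpoint 1.75: g = 0.109375 > 0 → [1.75, 2]
midpoint 1.875: g = -0.791016 < 0 → [1.75, 1.875]
midpoint 1.8125: g = -0.3044 < 0 → [1.75, 1.8125]
midpoint 1.78125: g = -0.0887 < 0 → [1.75, 1.78125]

1.78125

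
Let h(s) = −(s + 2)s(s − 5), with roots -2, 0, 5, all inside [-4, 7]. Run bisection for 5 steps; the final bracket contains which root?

5

midpoint 1.5: h = 18.375 > 0 → [1.5, 7]
midpoint 4.25: h = 19.921875 > 0 → [4.25, 7]
midpoint 5.625: h = -26.806641 < 0 → [4.25, 5.625]
midpoint 4.9375: h = 2.1409 > 0 → [4.9375, 5.625]
midpoint 5.28125: h = -10.8152 < 0 → [4.9375, 5.28125]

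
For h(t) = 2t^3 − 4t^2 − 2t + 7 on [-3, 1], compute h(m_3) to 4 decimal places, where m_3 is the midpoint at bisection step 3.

-5.7500

midpoint -1: h = 3 > 0 → [-3, -1]
midpoint -2: h = -21 < 0 → [-2, -1]
midpoint -1.5: h = -5.75 < 0 → [-1.5, -1]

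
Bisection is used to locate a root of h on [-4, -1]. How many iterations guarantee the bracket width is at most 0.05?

Width after n steps is 3/2^n. Need 2^n ≥ 3/0.05 = 60.
2^5 = 32 < 60 ≤ 2^6 = 64, so n = 6.

6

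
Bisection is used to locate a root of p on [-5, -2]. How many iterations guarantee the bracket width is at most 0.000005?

20

Width after n steps is 3/2^n. Need 2^n ≥ 3/0.000005 = 600000.
2^19 = 524288 < 600000 ≤ 2^20 = 1048576, so n = 20.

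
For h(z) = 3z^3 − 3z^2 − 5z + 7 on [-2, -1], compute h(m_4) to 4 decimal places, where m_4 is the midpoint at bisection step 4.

-0.9231

z = -1.5 gives h = -2.375, negative; keep [-1.5, -1]
z = -1.25 gives h = 2.703125, positive; keep [-1.5, -1.25]
z = -1.375 gives h = 0.404297, positive; keep [-1.5, -1.375]
z = -1.4375 gives h = -0.9231, negative; keep [-1.4375, -1.375]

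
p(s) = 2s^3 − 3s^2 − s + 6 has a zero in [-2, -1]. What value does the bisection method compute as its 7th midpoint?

m = -1.5, p(m) = -6 (−); new bracket [-1.5, -1]
m = -1.25, p(m) = -1.34375 (−); new bracket [-1.25, -1]
m = -1.125, p(m) = 0.480469 (+); new bracket [-1.25, -1.125]
m = -1.1875, p(m) = -0.3921 (−); new bracket [-1.1875, -1.125]
m = -1.15625, p(m) = 0.0539 (+); new bracket [-1.1875, -1.15625]
m = -1.171875, p(m) = -0.1666 (−); new bracket [-1.171875, -1.15625]
m = -1.1640625, p(m) = -0.0558 (−); new bracket [-1.1640625, -1.15625]

-1.1640625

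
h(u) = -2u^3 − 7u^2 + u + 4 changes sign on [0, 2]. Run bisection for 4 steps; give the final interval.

[0.625, 0.75]

h(1) = -4 < 0, so the root lies in [0, 1]
h(0.5) = 2.5 > 0, so the root lies in [0.5, 1]
h(0.75) = -0.03125 < 0, so the root lies in [0.5, 0.75]
h(0.625) = 1.4023 > 0, so the root lies in [0.625, 0.75]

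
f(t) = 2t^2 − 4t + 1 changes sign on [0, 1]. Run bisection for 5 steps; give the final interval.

t = 0.5 gives f = -0.5, negative; keep [0, 0.5]
t = 0.25 gives f = 0.125, positive; keep [0.25, 0.5]
t = 0.375 gives f = -0.21875, negative; keep [0.25, 0.375]
t = 0.3125 gives f = -0.0547, negative; keep [0.25, 0.3125]
t = 0.28125 gives f = 0.0332, positive; keep [0.28125, 0.3125]

[0.28125, 0.3125]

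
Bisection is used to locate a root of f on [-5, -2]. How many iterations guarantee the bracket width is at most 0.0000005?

Width after n steps is 3/2^n. Need 2^n ≥ 3/0.0000005 = 6000000.
2^22 = 4194304 < 6000000 ≤ 2^23 = 8388608, so n = 23.

23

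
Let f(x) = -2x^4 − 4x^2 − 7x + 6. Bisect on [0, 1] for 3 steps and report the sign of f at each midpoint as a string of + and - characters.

x = 0.5 gives f = 1.375, positive; keep [0.5, 1]
x = 0.75 gives f = -2.132812, negative; keep [0.5, 0.75]
x = 0.625 gives f = -0.242676, negative; keep [0.5, 0.625]

+--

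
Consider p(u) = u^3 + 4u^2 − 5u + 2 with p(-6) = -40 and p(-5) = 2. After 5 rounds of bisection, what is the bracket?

midpoint -5.5: p = -15.875 < 0 → [-5.5, -5]
midpoint -5.25: p = -6.203125 < 0 → [-5.25, -5]
midpoint -5.125: p = -1.923828 < 0 → [-5.125, -5]
midpoint -5.0625: p = 0.0818 > 0 → [-5.125, -5.0625]
midpoint -5.09375: p = -0.91 < 0 → [-5.09375, -5.0625]

[-5.09375, -5.0625]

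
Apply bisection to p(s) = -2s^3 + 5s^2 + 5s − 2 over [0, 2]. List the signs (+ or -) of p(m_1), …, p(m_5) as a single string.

s = 1 gives p = 6, positive; keep [0, 1]
s = 0.5 gives p = 1.5, positive; keep [0, 0.5]
s = 0.25 gives p = -0.46875, negative; keep [0.25, 0.5]
s = 0.375 gives p = 0.4727, positive; keep [0.25, 0.375]
s = 0.3125 gives p = -0.0103, negative; keep [0.3125, 0.375]

++-+-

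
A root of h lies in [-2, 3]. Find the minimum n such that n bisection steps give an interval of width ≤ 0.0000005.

24

Width after n steps is 5/2^n. Need 2^n ≥ 5/0.0000005 = 10000000.
2^23 = 8388608 < 10000000 ≤ 2^24 = 16777216, so n = 24.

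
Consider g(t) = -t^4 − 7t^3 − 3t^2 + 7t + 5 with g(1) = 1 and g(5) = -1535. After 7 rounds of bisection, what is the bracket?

[1.03125, 1.0625]

midpoint 3: g = -271 < 0 → [1, 3]
midpoint 2: g = -65 < 0 → [1, 2]
midpoint 1.5: g = -19.9375 < 0 → [1, 1.5]
midpoint 1.25: g = -7.0508 < 0 → [1, 1.25]
midpoint 1.125: g = -2.4905 < 0 → [1, 1.125]
midpoint 1.0625: g = -0.6199 < 0 → [1, 1.0625]
midpoint 1.03125: g = 0.2204 > 0 → [1.03125, 1.0625]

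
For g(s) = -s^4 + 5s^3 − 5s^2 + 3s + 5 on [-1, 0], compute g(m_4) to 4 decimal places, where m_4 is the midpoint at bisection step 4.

0.7405

m = -0.5, g(m) = 1.5625 (+); new bracket [-1, -0.5]
m = -0.75, g(m) = -2.488281 (−); new bracket [-0.75, -0.5]
m = -0.625, g(m) = -0.201416 (−); new bracket [-0.625, -0.5]
m = -0.5625, g(m) = 0.7405 (+); new bracket [-0.625, -0.5625]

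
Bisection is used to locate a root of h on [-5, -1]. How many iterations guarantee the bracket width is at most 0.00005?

17

Width after n steps is 4/2^n. Need 2^n ≥ 4/0.00005 = 80000.
2^16 = 65536 < 80000 ≤ 2^17 = 131072, so n = 17.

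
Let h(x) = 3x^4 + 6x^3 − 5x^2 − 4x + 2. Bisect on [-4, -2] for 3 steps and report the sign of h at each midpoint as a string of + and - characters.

midpoint -3: h = 50 > 0 → [-3, -2]
midpoint -2.5: h = 4.1875 > 0 → [-2.5, -2]
midpoint -2.25: h = -5.769531 < 0 → [-2.5, -2.25]

++-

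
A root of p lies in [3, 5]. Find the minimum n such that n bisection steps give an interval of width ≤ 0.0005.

Width after n steps is 2/2^n. Need 2^n ≥ 2/0.0005 = 4000.
2^11 = 2048 < 4000 ≤ 2^12 = 4096, so n = 12.

12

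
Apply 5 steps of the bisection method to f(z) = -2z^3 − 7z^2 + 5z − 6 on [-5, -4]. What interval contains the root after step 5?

[-4.28125, -4.25]

f(-4.5) = 12 > 0, so the root lies in [-4.5, -4]
f(-4.25) = -0.15625 < 0, so the root lies in [-4.5, -4.25]
f(-4.375) = 5.621094 > 0, so the root lies in [-4.375, -4.25]
f(-4.3125) = 2.6587 > 0, so the root lies in [-4.3125, -4.25]
f(-4.28125) = 1.233 > 0, so the root lies in [-4.28125, -4.25]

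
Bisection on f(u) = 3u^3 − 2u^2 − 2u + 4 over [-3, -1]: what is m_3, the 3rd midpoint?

midpoint -2: f = -24 < 0 → [-2, -1]
midpoint -1.5: f = -7.625 < 0 → [-1.5, -1]
midpoint -1.25: f = -2.484375 < 0 → [-1.25, -1]

-1.25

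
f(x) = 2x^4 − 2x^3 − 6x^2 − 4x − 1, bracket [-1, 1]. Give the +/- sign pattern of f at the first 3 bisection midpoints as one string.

m = 0, f(m) = -1 (−); new bracket [-1, 0]
m = -0.5, f(m) = -0.125 (−); new bracket [-1, -0.5]
m = -0.75, f(m) = 0.101562 (+); new bracket [-0.75, -0.5]

--+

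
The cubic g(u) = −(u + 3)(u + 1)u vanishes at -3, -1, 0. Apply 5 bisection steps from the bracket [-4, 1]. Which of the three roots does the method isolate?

midpoint -1.5: g = -1.125 < 0 → [-4, -1.5]
midpoint -2.75: g = -1.203125 < 0 → [-4, -2.75]
midpoint -3.375: g = 3.005859 > 0 → [-3.375, -2.75]
midpoint -3.0625: g = 0.3948 > 0 → [-3.0625, -2.75]
midpoint -2.90625: g = -0.5194 < 0 → [-3.0625, -2.90625]

-3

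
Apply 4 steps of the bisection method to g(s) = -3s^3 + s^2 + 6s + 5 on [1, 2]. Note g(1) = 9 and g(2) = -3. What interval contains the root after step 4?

midpoint 1.5: g = 6.125 > 0 → [1.5, 2]
midpoint 1.75: g = 2.484375 > 0 → [1.75, 2]
midpoint 1.875: g = -0.009766 < 0 → [1.75, 1.875]
midpoint 1.8125: g = 1.2971 > 0 → [1.8125, 1.875]

[1.8125, 1.875]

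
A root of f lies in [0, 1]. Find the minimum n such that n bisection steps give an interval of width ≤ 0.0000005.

Width after n steps is 1/2^n. Need 2^n ≥ 1/0.0000005 = 2000000.
2^20 = 1048576 < 2000000 ≤ 2^21 = 2097152, so n = 21.

21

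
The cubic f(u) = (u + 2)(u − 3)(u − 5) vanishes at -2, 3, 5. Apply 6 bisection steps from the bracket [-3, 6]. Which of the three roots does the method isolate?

m = 1.5, f(m) = 18.375 (+); new bracket [-3, 1.5]
m = -0.75, f(m) = 26.953125 (+); new bracket [-3, -0.75]
m = -1.875, f(m) = 4.189453 (+); new bracket [-3, -1.875]
m = -2.4375, f(m) = -17.6931 (−); new bracket [-2.4375, -1.875]
m = -2.15625, f(m) = -5.7655 (−); new bracket [-2.15625, -1.875]
m = -2.015625, f(m) = -0.5498 (−); new bracket [-2.015625, -1.875]

-2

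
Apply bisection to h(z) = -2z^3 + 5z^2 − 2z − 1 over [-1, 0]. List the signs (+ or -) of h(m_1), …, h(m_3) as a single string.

+-+

midpoint -0.5: h = 1.5 > 0 → [-0.5, 0]
midpoint -0.25: h = -0.15625 < 0 → [-0.5, -0.25]
midpoint -0.375: h = 0.558594 > 0 → [-0.375, -0.25]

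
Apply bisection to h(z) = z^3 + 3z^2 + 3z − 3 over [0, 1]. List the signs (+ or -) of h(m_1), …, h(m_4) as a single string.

-++-

midpoint 0.5: h = -0.625 < 0 → [0.5, 1]
midpoint 0.75: h = 1.359375 > 0 → [0.5, 0.75]
midpoint 0.625: h = 0.291016 > 0 → [0.5, 0.625]
midpoint 0.5625: h = -0.1853 < 0 → [0.5625, 0.625]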